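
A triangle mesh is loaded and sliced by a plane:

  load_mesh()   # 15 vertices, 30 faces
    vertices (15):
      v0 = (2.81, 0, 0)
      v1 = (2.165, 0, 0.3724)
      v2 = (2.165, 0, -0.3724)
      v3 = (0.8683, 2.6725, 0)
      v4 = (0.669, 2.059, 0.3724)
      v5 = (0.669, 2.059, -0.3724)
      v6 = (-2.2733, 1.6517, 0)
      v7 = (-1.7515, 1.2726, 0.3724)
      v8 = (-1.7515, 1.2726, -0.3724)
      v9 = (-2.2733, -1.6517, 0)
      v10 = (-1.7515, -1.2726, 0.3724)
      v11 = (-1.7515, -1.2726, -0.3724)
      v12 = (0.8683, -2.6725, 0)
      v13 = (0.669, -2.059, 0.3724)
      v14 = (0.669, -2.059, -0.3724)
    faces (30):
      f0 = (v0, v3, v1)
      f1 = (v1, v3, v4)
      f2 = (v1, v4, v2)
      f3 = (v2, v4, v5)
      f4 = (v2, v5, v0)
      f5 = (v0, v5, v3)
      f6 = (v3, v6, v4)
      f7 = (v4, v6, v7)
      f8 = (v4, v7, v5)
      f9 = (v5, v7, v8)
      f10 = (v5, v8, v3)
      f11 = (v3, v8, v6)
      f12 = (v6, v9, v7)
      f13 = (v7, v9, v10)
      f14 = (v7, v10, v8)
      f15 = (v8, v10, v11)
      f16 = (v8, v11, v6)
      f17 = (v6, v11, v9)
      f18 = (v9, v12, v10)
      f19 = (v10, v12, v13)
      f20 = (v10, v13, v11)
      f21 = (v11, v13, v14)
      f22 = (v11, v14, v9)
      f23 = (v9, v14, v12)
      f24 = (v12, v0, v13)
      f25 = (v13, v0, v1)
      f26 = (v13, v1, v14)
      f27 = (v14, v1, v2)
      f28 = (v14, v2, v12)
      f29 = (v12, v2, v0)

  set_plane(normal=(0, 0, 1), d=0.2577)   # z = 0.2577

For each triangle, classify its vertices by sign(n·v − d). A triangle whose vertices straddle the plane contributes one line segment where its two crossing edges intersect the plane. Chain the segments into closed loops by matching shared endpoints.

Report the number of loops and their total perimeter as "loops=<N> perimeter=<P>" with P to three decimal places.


Straddling triangles (20 of 30):
  (v0,v3,v1) [--+] → (1.76561, 0.823136, 0.2577)–(2.36366, 0, 0.2577)  len=1.0175
  (v1,v3,v4) [+-+] → (1.76561, 0.823136, 0.2577)–(0.730385, 2.24796, 0.2577)  len=1.7612
  (v1,v4,v2) [++-] → (0.899386, 1.74191, 0.2577)–(2.165, 0, 0.2577)  len=2.1531
  (v2,v4,v5) [-+-] → (0.899386, 1.74191, 0.2577)–(0.669, 2.059, 0.2577)  len=0.3919
  (v3,v6,v4) [--+] → (-0.237235, 1.93355, 0.2577)–(0.730385, 2.24796, 0.2577)  len=1.0174
  (v4,v6,v7) [+-+] → (-0.237235, 1.93355, 0.2577)–(-1.91222, 1.38936, 0.2577)  len=1.7612
  (v4,v7,v5) [++-] → (-1.37874, 1.39371, 0.2577)–(0.669, 2.059, 0.2577)  len=2.1531
  (v5,v7,v8) [-+-] → (-1.37874, 1.39371, 0.2577)–(-1.7515, 1.2726, 0.2577)  len=0.3919
  (v6,v9,v7) [--+] → (-1.91222, 0.371909, 0.2577)–(-1.91222, 1.38936, 0.2577)  len=1.0175
  (v7,v9,v10) [+-+] → (-1.91222, 0.371909, 0.2577)–(-1.91222, -1.38936, 0.2577)  len=1.7613
  (v7,v10,v8) [++-] → (-1.7515, -0.880636, 0.2577)–(-1.7515, 1.2726, 0.2577)  len=2.1532
  (v8,v10,v11) [-+-] → (-1.7515, -0.880636, 0.2577)–(-1.7515, -1.2726, 0.2577)  len=0.3920
  (v9,v12,v10) [--+] → (-0.944596, -1.70377, 0.2577)–(-1.91222, -1.38936, 0.2577)  len=1.0174
  (v10,v12,v13) [+-+] → (-0.944596, -1.70377, 0.2577)–(0.730385, -2.24796, 0.2577)  len=1.7612
  (v10,v13,v11) [++-] → (0.29624, -1.93789, 0.2577)–(-1.7515, -1.2726, 0.2577)  len=2.1531
  (v11,v13,v14) [-+-] → (0.29624, -1.93789, 0.2577)–(0.669, -2.059, 0.2577)  len=0.3919
  (v12,v0,v13) [--+] → (1.32843, -1.42482, 0.2577)–(0.730385, -2.24796, 0.2577)  len=1.0175
  (v13,v0,v1) [+-+] → (1.32843, -1.42482, 0.2577)–(2.36366, 0, 0.2577)  len=1.7612
  (v13,v1,v14) [++-] → (1.93461, -0.317088, 0.2577)–(0.669, -2.059, 0.2577)  len=2.1531
  (v14,v1,v2) [-+-] → (1.93461, -0.317088, 0.2577)–(2.165, 0, 0.2577)  len=0.3919

Chained into 2 loop(s):
  loop 1: 10 segments, perimeter = 13.8932
  loop 2: 10 segments, perimeter = 12.7255
Total perimeter = 26.619

loops=2 perimeter=26.619


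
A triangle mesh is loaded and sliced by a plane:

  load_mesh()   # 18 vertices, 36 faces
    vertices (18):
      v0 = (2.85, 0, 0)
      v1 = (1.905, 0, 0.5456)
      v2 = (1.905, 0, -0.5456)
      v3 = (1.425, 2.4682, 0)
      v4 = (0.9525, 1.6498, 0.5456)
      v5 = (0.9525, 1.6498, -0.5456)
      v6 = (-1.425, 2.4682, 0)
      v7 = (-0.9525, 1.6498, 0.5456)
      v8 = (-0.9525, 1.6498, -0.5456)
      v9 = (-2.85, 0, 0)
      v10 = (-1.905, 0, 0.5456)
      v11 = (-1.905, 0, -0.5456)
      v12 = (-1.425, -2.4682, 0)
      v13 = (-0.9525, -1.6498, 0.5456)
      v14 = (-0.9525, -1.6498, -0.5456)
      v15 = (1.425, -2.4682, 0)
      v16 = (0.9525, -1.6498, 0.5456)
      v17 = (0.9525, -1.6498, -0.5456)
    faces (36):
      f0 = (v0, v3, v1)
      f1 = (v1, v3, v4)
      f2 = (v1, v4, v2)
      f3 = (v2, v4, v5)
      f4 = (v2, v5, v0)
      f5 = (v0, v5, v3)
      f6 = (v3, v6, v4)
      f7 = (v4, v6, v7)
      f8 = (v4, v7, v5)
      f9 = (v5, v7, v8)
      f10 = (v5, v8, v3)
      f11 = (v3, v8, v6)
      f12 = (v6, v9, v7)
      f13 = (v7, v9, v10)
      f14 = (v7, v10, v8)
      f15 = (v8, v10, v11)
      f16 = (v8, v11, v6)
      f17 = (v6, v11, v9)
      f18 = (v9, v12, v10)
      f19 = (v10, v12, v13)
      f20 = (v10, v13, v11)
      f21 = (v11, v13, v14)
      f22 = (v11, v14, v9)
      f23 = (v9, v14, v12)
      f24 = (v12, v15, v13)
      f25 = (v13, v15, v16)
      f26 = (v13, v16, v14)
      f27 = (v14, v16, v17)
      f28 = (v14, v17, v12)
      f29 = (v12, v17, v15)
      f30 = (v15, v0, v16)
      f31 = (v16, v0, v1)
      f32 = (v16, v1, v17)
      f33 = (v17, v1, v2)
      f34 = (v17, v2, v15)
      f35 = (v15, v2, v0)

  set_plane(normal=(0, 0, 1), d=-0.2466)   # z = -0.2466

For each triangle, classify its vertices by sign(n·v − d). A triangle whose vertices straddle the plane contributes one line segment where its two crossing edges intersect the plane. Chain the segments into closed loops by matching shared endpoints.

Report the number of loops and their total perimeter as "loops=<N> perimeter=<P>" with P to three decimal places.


Straddling triangles (24 of 36):
  (v1,v4,v2) [++-] → (1.64401, 0.452062, -0.2466)–(1.905, 0, -0.2466)  len=0.5220
  (v2,v4,v5) [-+-] → (1.64401, 0.452062, -0.2466)–(0.9525, 1.6498, -0.2466)  len=1.3830
  (v2,v5,v0) [--+] → (1.99237, 0.745676, -0.2466)–(2.42288, 0, -0.2466)  len=0.8610
  (v0,v5,v3) [+-+] → (1.99237, 0.745676, -0.2466)–(1.21144, 2.0983, -0.2466)  len=1.5619
  (v4,v7,v5) [++-] → (0.43051, 1.6498, -0.2466)–(0.9525, 1.6498, -0.2466)  len=0.5220
  (v5,v7,v8) [-+-] → (0.43051, 1.6498, -0.2466)–(-0.9525, 1.6498, -0.2466)  len=1.3830
  (v5,v8,v3) [--+] → (0.350419, 2.0983, -0.2466)–(1.21144, 2.0983, -0.2466)  len=0.8610
  (v3,v8,v6) [+-+] → (0.350419, 2.0983, -0.2466)–(-1.21144, 2.0983, -0.2466)  len=1.5619
  (v7,v10,v8) [++-] → (-1.21349, 1.19774, -0.2466)–(-0.9525, 1.6498, -0.2466)  len=0.5220
  (v8,v10,v11) [-+-] → (-1.21349, 1.19774, -0.2466)–(-1.905, 0, -0.2466)  len=1.3830
  (v8,v11,v6) [--+] → (-1.64195, 1.35262, -0.2466)–(-1.21144, 2.0983, -0.2466)  len=0.8610
  (v6,v11,v9) [+-+] → (-1.64195, 1.35262, -0.2466)–(-2.42288, 0, -0.2466)  len=1.5619
  (v10,v13,v11) [++-] → (-1.64401, -0.452062, -0.2466)–(-1.905, 0, -0.2466)  len=0.5220
  (v11,v13,v14) [-+-] → (-1.64401, -0.452062, -0.2466)–(-0.9525, -1.6498, -0.2466)  len=1.3830
  (v11,v14,v9) [--+] → (-1.99237, -0.745676, -0.2466)–(-2.42288, 0, -0.2466)  len=0.8610
  (v9,v14,v12) [+-+] → (-1.99237, -0.745676, -0.2466)–(-1.21144, -2.0983, -0.2466)  len=1.5619
  (v13,v16,v14) [++-] → (-0.43051, -1.6498, -0.2466)–(-0.9525, -1.6498, -0.2466)  len=0.5220
  (v14,v16,v17) [-+-] → (-0.43051, -1.6498, -0.2466)–(0.9525, -1.6498, -0.2466)  len=1.3830
  (v14,v17,v12) [--+] → (-0.350419, -2.0983, -0.2466)–(-1.21144, -2.0983, -0.2466)  len=0.8610
  (v12,v17,v15) [+-+] → (-0.350419, -2.0983, -0.2466)–(1.21144, -2.0983, -0.2466)  len=1.5619
  (v16,v1,v17) [++-] → (1.21349, -1.19774, -0.2466)–(0.9525, -1.6498, -0.2466)  len=0.5220
  (v17,v1,v2) [-+-] → (1.21349, -1.19774, -0.2466)–(1.905, 0, -0.2466)  len=1.3830
  (v17,v2,v15) [--+] → (1.64195, -1.35262, -0.2466)–(1.21144, -2.0983, -0.2466)  len=0.8610
  (v15,v2,v0) [+-+] → (1.64195, -1.35262, -0.2466)–(2.42288, 0, -0.2466)  len=1.5619

Chained into 2 loop(s):
  loop 1: 12 segments, perimeter = 11.4301
  loop 2: 12 segments, perimeter = 14.5374
Total perimeter = 25.967

loops=2 perimeter=25.967


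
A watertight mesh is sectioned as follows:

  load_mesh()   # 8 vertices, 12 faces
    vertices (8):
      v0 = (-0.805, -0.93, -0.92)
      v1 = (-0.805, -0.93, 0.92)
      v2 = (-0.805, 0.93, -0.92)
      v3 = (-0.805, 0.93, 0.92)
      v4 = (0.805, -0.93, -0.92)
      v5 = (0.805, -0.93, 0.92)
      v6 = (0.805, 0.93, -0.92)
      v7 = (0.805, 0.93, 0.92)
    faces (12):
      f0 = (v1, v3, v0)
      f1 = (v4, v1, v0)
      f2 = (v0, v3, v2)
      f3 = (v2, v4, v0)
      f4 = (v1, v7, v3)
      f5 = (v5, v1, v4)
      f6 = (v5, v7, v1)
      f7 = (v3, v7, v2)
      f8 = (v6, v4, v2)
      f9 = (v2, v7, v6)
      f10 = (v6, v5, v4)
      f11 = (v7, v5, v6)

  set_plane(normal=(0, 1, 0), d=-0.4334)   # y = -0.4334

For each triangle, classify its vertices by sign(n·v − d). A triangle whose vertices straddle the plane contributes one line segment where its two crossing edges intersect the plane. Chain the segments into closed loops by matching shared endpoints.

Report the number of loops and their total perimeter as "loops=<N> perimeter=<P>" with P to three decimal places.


Straddling triangles (8 of 12):
  (v1,v3,v0) [-+-] → (-0.805, -0.4334, 0.92)–(-0.805, -0.4334, -0.42874)  len=1.3487
  (v0,v3,v2) [-++] → (-0.805, -0.4334, -0.42874)–(-0.805, -0.4334, -0.92)  len=0.4913
  (v2,v4,v0) [+--] → (0.375147, -0.4334, -0.92)–(-0.805, -0.4334, -0.92)  len=1.1801
  (v1,v7,v3) [-++] → (-0.375147, -0.4334, 0.92)–(-0.805, -0.4334, 0.92)  len=0.4299
  (v5,v7,v1) [-+-] → (0.805, -0.4334, 0.92)–(-0.375147, -0.4334, 0.92)  len=1.1801
  (v6,v4,v2) [+-+] → (0.805, -0.4334, -0.92)–(0.375147, -0.4334, -0.92)  len=0.4299
  (v6,v5,v4) [+--] → (0.805, -0.4334, 0.42874)–(0.805, -0.4334, -0.92)  len=1.3487
  (v7,v5,v6) [+-+] → (0.805, -0.4334, 0.92)–(0.805, -0.4334, 0.42874)  len=0.4913

Chained into 1 loop(s):
  loop 1: 8 segments, perimeter = 6.9000
Total perimeter = 6.900

loops=1 perimeter=6.900


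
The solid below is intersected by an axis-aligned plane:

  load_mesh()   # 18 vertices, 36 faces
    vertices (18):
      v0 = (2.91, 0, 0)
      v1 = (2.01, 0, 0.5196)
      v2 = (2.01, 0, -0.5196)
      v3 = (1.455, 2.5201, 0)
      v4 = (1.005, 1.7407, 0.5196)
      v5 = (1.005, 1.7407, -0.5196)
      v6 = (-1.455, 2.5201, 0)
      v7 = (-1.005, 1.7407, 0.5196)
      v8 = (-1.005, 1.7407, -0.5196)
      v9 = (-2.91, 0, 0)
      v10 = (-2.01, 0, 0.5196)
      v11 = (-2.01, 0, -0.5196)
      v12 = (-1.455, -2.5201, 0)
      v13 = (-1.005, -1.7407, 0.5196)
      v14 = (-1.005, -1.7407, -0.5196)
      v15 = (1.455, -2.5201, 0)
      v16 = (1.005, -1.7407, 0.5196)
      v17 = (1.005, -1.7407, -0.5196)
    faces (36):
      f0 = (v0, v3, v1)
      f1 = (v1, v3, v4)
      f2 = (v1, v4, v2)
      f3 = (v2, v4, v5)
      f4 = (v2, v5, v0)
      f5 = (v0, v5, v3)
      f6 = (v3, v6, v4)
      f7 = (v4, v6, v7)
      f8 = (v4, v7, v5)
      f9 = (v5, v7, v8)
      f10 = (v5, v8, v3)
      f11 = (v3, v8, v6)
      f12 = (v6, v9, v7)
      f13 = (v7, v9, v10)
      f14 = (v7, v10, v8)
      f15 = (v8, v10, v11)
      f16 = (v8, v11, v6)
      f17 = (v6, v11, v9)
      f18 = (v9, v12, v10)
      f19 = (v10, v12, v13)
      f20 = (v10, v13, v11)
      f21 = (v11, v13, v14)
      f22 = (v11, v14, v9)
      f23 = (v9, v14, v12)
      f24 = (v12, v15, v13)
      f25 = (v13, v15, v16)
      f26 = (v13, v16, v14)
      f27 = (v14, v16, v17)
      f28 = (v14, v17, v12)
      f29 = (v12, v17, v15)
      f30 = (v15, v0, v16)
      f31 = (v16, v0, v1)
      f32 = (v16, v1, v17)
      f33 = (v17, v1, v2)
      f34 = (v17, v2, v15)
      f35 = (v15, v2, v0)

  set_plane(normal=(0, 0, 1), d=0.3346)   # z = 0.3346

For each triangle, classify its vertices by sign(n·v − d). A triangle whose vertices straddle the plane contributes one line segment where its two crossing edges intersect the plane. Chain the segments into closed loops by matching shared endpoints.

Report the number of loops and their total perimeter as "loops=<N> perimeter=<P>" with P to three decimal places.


Straddling triangles (24 of 36):
  (v0,v3,v1) [--+] → (1.8124, 0.897264, 0.3346)–(2.33044, 0, 0.3346)  len=1.0361
  (v1,v3,v4) [+-+] → (1.8124, 0.897264, 0.3346)–(1.16522, 2.0182, 0.3346)  len=1.2943
  (v1,v4,v2) [++-] → (1.18391, 1.43082, 0.3346)–(2.01, 0, 0.3346)  len=1.6522
  (v2,v4,v5) [-+-] → (1.18391, 1.43082, 0.3346)–(1.005, 1.7407, 0.3346)  len=0.3578
  (v3,v6,v4) [--+] → (0.129134, 2.0182, 0.3346)–(1.16522, 2.0182, 0.3346)  len=1.0361
  (v4,v6,v7) [+-+] → (0.129134, 2.0182, 0.3346)–(-1.16522, 2.0182, 0.3346)  len=1.2944
  (v4,v7,v5) [++-] → (-0.647177, 1.7407, 0.3346)–(1.005, 1.7407, 0.3346)  len=1.6522
  (v5,v7,v8) [-+-] → (-0.647177, 1.7407, 0.3346)–(-1.005, 1.7407, 0.3346)  len=0.3578
  (v6,v9,v7) [--+] → (-1.68326, 1.12094, 0.3346)–(-1.16522, 2.0182, 0.3346)  len=1.0361
  (v7,v9,v10) [+-+] → (-1.68326, 1.12094, 0.3346)–(-2.33044, 0, 0.3346)  len=1.2943
  (v7,v10,v8) [++-] → (-1.83109, 0.309882, 0.3346)–(-1.005, 1.7407, 0.3346)  len=1.6522
  (v8,v10,v11) [-+-] → (-1.83109, 0.309882, 0.3346)–(-2.01, 0, 0.3346)  len=0.3578
  (v9,v12,v10) [--+] → (-1.8124, -0.897264, 0.3346)–(-2.33044, 0, 0.3346)  len=1.0361
  (v10,v12,v13) [+-+] → (-1.8124, -0.897264, 0.3346)–(-1.16522, -2.0182, 0.3346)  len=1.2943
  (v10,v13,v11) [++-] → (-1.18391, -1.43082, 0.3346)–(-2.01, 0, 0.3346)  len=1.6522
  (v11,v13,v14) [-+-] → (-1.18391, -1.43082, 0.3346)–(-1.005, -1.7407, 0.3346)  len=0.3578
  (v12,v15,v13) [--+] → (-0.129134, -2.0182, 0.3346)–(-1.16522, -2.0182, 0.3346)  len=1.0361
  (v13,v15,v16) [+-+] → (-0.129134, -2.0182, 0.3346)–(1.16522, -2.0182, 0.3346)  len=1.2944
  (v13,v16,v14) [++-] → (0.647177, -1.7407, 0.3346)–(-1.005, -1.7407, 0.3346)  len=1.6522
  (v14,v16,v17) [-+-] → (0.647177, -1.7407, 0.3346)–(1.005, -1.7407, 0.3346)  len=0.3578
  (v15,v0,v16) [--+] → (1.68326, -1.12094, 0.3346)–(1.16522, -2.0182, 0.3346)  len=1.0361
  (v16,v0,v1) [+-+] → (1.68326, -1.12094, 0.3346)–(2.33044, 0, 0.3346)  len=1.2943
  (v16,v1,v17) [++-] → (1.83109, -0.309882, 0.3346)–(1.005, -1.7407, 0.3346)  len=1.6522
  (v17,v1,v2) [-+-] → (1.83109, -0.309882, 0.3346)–(2.01, 0, 0.3346)  len=0.3578

Chained into 2 loop(s):
  loop 1: 12 segments, perimeter = 13.9826
  loop 2: 12 segments, perimeter = 12.0600
Total perimeter = 26.043

loops=2 perimeter=26.043


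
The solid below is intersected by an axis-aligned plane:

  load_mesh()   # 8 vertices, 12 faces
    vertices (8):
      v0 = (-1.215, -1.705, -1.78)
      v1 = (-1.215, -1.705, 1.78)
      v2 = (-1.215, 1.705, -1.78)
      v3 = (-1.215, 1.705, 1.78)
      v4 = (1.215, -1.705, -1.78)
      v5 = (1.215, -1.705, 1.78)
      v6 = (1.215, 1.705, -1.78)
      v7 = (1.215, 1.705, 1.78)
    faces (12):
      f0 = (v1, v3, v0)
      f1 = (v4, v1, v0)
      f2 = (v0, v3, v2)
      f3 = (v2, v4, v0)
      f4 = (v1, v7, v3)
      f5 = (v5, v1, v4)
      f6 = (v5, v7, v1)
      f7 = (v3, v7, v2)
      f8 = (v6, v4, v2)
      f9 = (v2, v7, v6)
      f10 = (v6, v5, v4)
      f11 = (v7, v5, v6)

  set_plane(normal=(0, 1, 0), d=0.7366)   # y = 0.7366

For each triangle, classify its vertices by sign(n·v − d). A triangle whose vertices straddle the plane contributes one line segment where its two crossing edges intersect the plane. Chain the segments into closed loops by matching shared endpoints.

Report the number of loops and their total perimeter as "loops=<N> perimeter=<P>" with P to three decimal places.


Straddling triangles (8 of 12):
  (v1,v3,v0) [-+-] → (-1.215, 0.7366, 1.78)–(-1.215, 0.7366, 0.769002)  len=1.0110
  (v0,v3,v2) [-++] → (-1.215, 0.7366, 0.769002)–(-1.215, 0.7366, -1.78)  len=2.5490
  (v2,v4,v0) [+--] → (-0.524909, 0.7366, -1.78)–(-1.215, 0.7366, -1.78)  len=0.6901
  (v1,v7,v3) [-++] → (0.524909, 0.7366, 1.78)–(-1.215, 0.7366, 1.78)  len=1.7399
  (v5,v7,v1) [-+-] → (1.215, 0.7366, 1.78)–(0.524909, 0.7366, 1.78)  len=0.6901
  (v6,v4,v2) [+-+] → (1.215, 0.7366, -1.78)–(-0.524909, 0.7366, -1.78)  len=1.7399
  (v6,v5,v4) [+--] → (1.215, 0.7366, -0.769002)–(1.215, 0.7366, -1.78)  len=1.0110
  (v7,v5,v6) [+-+] → (1.215, 0.7366, 1.78)–(1.215, 0.7366, -0.769002)  len=2.5490

Chained into 1 loop(s):
  loop 1: 8 segments, perimeter = 11.9800
Total perimeter = 11.980

loops=1 perimeter=11.980


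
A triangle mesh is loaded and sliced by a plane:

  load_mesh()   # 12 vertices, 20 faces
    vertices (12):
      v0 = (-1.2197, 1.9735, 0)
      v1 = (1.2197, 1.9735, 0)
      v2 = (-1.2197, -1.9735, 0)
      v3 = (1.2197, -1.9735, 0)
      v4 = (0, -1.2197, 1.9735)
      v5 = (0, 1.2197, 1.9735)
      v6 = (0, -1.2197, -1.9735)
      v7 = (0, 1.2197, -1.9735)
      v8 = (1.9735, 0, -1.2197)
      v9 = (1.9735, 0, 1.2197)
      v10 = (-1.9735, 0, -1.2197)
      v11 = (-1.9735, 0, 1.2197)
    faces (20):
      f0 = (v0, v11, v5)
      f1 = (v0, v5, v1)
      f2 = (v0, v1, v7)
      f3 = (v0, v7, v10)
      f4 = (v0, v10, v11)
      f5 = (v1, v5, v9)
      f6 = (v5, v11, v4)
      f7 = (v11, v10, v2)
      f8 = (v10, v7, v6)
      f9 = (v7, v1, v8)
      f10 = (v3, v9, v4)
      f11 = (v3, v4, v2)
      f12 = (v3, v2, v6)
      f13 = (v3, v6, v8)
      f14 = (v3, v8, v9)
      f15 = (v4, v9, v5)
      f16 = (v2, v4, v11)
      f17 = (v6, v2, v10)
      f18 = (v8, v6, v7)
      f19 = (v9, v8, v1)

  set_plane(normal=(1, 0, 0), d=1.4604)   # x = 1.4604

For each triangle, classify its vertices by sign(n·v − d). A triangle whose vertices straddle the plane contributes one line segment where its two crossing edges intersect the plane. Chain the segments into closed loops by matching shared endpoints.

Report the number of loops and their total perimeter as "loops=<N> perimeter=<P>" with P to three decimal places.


Straddling triangles (8 of 20):
  (v1,v5,v9) [--+] → (1.4604, 0.317116, 1.41568)–(1.4604, 1.34333, 0.389469)  len=1.4513
  (v7,v1,v8) [--+] → (1.4604, 1.34333, -0.389469)–(1.4604, 0.317116, -1.41568)  len=1.4513
  (v3,v9,v4) [-+-] → (1.4604, -1.34333, 0.389469)–(1.4604, -0.317116, 1.41568)  len=1.4513
  (v3,v6,v8) [--+] → (1.4604, -0.317116, -1.41568)–(1.4604, -1.34333, -0.389469)  len=1.4513
  (v3,v8,v9) [-++] → (1.4604, -1.34333, -0.389469)–(1.4604, -1.34333, 0.389469)  len=0.7789
  (v4,v9,v5) [-+-] → (1.4604, -0.317116, 1.41568)–(1.4604, 0.317116, 1.41568)  len=0.6342
  (v8,v6,v7) [+--] → (1.4604, -0.317116, -1.41568)–(1.4604, 0.317116, -1.41568)  len=0.6342
  (v9,v8,v1) [++-] → (1.4604, 1.34333, -0.389469)–(1.4604, 1.34333, 0.389469)  len=0.7789

Chained into 1 loop(s):
  loop 1: 8 segments, perimeter = 8.6315
Total perimeter = 8.631

loops=1 perimeter=8.631


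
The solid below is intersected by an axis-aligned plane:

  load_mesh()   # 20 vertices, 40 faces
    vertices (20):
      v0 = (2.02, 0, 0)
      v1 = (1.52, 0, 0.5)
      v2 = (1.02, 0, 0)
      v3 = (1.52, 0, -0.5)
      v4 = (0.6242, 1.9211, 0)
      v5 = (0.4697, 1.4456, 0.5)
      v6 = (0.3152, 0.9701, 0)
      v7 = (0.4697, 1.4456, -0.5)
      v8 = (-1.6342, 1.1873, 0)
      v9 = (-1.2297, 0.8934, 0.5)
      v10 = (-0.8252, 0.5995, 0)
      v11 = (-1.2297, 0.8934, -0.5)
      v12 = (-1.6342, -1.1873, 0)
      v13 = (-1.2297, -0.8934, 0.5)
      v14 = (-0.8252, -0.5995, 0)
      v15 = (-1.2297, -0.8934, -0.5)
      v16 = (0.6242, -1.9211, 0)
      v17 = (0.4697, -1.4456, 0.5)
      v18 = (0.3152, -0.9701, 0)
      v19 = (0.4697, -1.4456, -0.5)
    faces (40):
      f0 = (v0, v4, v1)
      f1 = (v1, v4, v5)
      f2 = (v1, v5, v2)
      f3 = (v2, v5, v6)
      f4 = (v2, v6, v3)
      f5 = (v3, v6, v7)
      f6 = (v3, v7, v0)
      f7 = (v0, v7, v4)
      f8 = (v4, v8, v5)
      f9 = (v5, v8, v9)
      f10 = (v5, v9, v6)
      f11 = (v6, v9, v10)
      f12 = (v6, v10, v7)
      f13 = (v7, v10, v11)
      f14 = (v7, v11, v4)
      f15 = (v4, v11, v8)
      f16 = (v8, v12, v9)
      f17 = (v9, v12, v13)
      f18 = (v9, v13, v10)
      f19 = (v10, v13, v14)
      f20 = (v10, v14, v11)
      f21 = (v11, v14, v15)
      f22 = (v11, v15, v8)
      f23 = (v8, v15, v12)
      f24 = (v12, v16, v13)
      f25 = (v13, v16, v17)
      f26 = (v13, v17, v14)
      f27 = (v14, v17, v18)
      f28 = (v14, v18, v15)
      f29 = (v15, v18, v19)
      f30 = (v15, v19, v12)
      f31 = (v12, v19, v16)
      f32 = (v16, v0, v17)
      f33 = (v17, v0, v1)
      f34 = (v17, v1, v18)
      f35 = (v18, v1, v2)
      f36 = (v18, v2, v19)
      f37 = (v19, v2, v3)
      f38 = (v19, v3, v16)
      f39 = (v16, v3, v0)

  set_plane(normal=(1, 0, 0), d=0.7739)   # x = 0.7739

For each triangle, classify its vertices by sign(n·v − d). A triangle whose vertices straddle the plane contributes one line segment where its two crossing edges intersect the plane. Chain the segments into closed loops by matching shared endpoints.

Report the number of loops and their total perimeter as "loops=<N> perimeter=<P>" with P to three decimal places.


Straddling triangles (16 of 40):
  (v0,v4,v1) [+-+] → (0.7739, 1.71506, 0)–(0.7739, 1.60006, 0.0835566)  len=0.1422
  (v1,v4,v5) [+--] → (0.7739, 1.60006, 0.0835566)–(0.7739, 1.02691, 0.5)  len=0.7085
  (v1,v5,v2) [+-+] → (0.7739, 1.02691, 0.5)–(0.7739, 0.646488, 0.223605)  len=0.4702
  (v2,v5,v6) [+--] → (0.7739, 0.646488, 0.223605)–(0.7739, 0.338737, 0)  len=0.3804
  (v2,v6,v3) [+-+] → (0.7739, 0.338737, 0)–(0.7739, 0.600757, -0.190364)  len=0.3239
  (v3,v6,v7) [+--] → (0.7739, 0.600757, -0.190364)–(0.7739, 1.02691, -0.5)  len=0.5268
  (v3,v7,v0) [+-+] → (0.7739, 1.02691, -0.5)–(0.7739, 1.16194, -0.40189)  len=0.1669
  (v0,v7,v4) [+--] → (0.7739, 1.16194, -0.40189)–(0.7739, 1.71506, 0)  len=0.6837
  (v16,v0,v17) [-+-] → (0.7739, -1.71506, 0)–(0.7739, -1.16194, 0.40189)  len=0.6837
  (v17,v0,v1) [-++] → (0.7739, -1.16194, 0.40189)–(0.7739, -1.02691, 0.5)  len=0.1669
  (v17,v1,v18) [-+-] → (0.7739, -1.02691, 0.5)–(0.7739, -0.600757, 0.190364)  len=0.5268
  (v18,v1,v2) [-++] → (0.7739, -0.600757, 0.190364)–(0.7739, -0.338737, 0)  len=0.3239
  (v18,v2,v19) [-+-] → (0.7739, -0.338737, 0)–(0.7739, -0.646488, -0.223605)  len=0.3804
  (v19,v2,v3) [-++] → (0.7739, -0.646488, -0.223605)–(0.7739, -1.02691, -0.5)  len=0.4702
  (v19,v3,v16) [-+-] → (0.7739, -1.02691, -0.5)–(0.7739, -1.60006, -0.0835566)  len=0.7085
  (v16,v3,v0) [-++] → (0.7739, -1.60006, -0.0835566)–(0.7739, -1.71506, 0)  len=0.1422

Chained into 2 loop(s):
  loop 1: 8 segments, perimeter = 3.4025
  loop 2: 8 segments, perimeter = 3.4025
Total perimeter = 6.805

loops=2 perimeter=6.805


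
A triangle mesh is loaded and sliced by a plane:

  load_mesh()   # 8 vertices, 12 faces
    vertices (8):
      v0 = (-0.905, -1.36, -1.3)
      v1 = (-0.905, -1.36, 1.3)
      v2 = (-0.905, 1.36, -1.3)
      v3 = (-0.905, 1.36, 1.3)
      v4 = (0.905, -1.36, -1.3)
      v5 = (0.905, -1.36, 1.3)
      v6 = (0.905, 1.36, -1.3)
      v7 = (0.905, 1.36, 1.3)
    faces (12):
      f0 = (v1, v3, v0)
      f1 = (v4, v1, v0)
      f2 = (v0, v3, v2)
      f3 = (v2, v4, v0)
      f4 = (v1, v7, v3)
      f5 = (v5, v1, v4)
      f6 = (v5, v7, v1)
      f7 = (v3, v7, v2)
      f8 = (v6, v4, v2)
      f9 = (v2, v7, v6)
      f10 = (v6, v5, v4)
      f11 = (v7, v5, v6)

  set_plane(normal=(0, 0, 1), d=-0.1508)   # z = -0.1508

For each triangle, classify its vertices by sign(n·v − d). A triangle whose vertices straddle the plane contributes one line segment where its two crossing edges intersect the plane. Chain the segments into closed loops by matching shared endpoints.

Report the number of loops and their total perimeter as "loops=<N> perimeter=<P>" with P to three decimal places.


loops=1 perimeter=9.060

Straddling triangles (8 of 12):
  (v1,v3,v0) [++-] → (-0.905, -0.15776, -0.1508)–(-0.905, -1.36, -0.1508)  len=1.2022
  (v4,v1,v0) [-+-] → (0.10498, -1.36, -0.1508)–(-0.905, -1.36, -0.1508)  len=1.0100
  (v0,v3,v2) [-+-] → (-0.905, -0.15776, -0.1508)–(-0.905, 1.36, -0.1508)  len=1.5178
  (v5,v1,v4) [++-] → (0.10498, -1.36, -0.1508)–(0.905, -1.36, -0.1508)  len=0.8000
  (v3,v7,v2) [++-] → (-0.10498, 1.36, -0.1508)–(-0.905, 1.36, -0.1508)  len=0.8000
  (v2,v7,v6) [-+-] → (-0.10498, 1.36, -0.1508)–(0.905, 1.36, -0.1508)  len=1.0100
  (v6,v5,v4) [-+-] → (0.905, 0.15776, -0.1508)–(0.905, -1.36, -0.1508)  len=1.5178
  (v7,v5,v6) [++-] → (0.905, 0.15776, -0.1508)–(0.905, 1.36, -0.1508)  len=1.2022

Chained into 1 loop(s):
  loop 1: 8 segments, perimeter = 9.0600
Total perimeter = 9.060


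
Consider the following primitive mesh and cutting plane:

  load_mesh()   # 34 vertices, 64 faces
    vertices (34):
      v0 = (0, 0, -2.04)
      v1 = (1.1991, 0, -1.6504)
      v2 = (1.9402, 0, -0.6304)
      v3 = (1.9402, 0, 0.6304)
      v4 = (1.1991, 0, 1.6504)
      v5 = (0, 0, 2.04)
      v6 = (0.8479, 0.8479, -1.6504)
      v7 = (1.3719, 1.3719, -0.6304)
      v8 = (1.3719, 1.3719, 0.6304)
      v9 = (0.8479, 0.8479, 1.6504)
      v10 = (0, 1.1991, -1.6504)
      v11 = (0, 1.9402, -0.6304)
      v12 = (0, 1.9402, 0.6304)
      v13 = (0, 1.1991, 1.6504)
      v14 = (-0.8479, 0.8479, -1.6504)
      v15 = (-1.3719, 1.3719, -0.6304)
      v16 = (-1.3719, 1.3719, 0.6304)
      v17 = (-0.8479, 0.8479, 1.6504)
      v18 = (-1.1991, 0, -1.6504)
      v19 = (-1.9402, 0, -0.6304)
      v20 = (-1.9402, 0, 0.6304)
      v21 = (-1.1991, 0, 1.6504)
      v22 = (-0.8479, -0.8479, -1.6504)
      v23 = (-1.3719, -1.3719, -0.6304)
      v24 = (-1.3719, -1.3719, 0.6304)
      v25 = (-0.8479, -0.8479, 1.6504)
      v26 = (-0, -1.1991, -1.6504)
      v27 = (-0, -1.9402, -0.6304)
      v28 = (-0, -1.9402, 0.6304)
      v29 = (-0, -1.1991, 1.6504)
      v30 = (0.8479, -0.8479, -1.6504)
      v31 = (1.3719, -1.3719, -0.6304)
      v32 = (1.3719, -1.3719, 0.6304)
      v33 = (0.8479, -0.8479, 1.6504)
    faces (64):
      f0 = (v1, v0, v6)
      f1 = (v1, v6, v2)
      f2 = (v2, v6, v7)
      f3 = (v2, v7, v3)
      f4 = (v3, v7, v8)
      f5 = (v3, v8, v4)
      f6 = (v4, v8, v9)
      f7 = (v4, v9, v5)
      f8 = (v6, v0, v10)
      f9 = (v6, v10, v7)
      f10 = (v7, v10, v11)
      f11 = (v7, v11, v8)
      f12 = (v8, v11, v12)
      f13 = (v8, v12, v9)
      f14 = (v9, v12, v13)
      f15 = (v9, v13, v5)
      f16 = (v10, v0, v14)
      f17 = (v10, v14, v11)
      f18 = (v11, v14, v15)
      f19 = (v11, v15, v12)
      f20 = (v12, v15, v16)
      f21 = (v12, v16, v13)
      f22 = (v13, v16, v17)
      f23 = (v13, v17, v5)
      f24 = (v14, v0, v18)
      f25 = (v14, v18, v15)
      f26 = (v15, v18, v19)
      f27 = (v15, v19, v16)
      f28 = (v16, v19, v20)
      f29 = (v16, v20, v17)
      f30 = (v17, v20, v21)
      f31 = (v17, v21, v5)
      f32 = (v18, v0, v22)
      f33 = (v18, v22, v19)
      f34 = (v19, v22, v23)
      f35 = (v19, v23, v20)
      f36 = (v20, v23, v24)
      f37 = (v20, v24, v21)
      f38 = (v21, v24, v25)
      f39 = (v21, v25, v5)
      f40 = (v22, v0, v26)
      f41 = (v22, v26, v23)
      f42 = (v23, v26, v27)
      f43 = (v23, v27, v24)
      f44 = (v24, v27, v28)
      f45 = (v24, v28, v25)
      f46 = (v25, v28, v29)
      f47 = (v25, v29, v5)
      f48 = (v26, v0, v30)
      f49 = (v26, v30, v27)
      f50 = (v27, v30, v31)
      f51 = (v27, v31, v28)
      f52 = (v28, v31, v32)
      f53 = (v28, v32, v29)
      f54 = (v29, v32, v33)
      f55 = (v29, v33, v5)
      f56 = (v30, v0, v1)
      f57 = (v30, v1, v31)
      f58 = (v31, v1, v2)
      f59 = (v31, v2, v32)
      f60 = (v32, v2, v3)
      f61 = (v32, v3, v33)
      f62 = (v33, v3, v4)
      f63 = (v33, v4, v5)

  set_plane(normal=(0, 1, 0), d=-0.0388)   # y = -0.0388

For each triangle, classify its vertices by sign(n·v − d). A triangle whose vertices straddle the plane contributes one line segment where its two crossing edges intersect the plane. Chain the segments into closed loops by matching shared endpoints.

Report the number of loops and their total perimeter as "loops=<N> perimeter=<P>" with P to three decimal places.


Straddling triangles (20 of 64):
  (v18,v0,v22) [++-] → (-0.0388, -0.0388, -2.02217)–(-1.18303, -0.0388, -1.6504)  len=1.2031
  (v18,v22,v19) [+-+] → (-1.18303, -0.0388, -1.6504)–(-1.89022, -0.0388, -0.677075)  len=1.2031
  (v19,v22,v23) [+--] → (-1.89022, -0.0388, -0.677075)–(-1.92413, -0.0388, -0.6304)  len=0.0577
  (v19,v23,v20) [+-+] → (-1.92413, -0.0388, -0.6304)–(-1.92413, -0.0388, 0.594742)  len=1.2251
  (v20,v23,v24) [+--] → (-1.92413, -0.0388, 0.594742)–(-1.92413, -0.0388, 0.6304)  len=0.0357
  (v20,v24,v21) [+-+] → (-1.92413, -0.0388, 0.6304)–(-1.20399, -0.0388, 1.62155)  len=1.2251
  (v21,v24,v25) [+--] → (-1.20399, -0.0388, 1.62155)–(-1.18303, -0.0388, 1.6504)  len=0.0357
  (v21,v25,v5) [+-+] → (-1.18303, -0.0388, 1.6504)–(-0.0388, -0.0388, 2.02217)  len=1.2031
  (v22,v0,v26) [-+-] → (-0.0388, -0.0388, -2.02217)–(0, -0.0388, -2.02739)  len=0.0391
  (v25,v29,v5) [--+] → (0, -0.0388, 2.02739)–(-0.0388, -0.0388, 2.02217)  len=0.0391
  (v26,v0,v30) [-+-] → (0, -0.0388, -2.02739)–(0.0388, -0.0388, -2.02217)  len=0.0391
  (v29,v33,v5) [--+] → (0.0388, -0.0388, 2.02217)–(0, -0.0388, 2.02739)  len=0.0391
  (v30,v0,v1) [-++] → (0.0388, -0.0388, -2.02217)–(1.18303, -0.0388, -1.6504)  len=1.2031
  (v30,v1,v31) [-+-] → (1.18303, -0.0388, -1.6504)–(1.20399, -0.0388, -1.62155)  len=0.0357
  (v31,v1,v2) [-++] → (1.20399, -0.0388, -1.62155)–(1.92413, -0.0388, -0.6304)  len=1.2251
  (v31,v2,v32) [-+-] → (1.92413, -0.0388, -0.6304)–(1.92413, -0.0388, -0.594742)  len=0.0357
  (v32,v2,v3) [-++] → (1.92413, -0.0388, -0.594742)–(1.92413, -0.0388, 0.6304)  len=1.2251
  (v32,v3,v33) [-+-] → (1.92413, -0.0388, 0.6304)–(1.89022, -0.0388, 0.677075)  len=0.0577
  (v33,v3,v4) [-++] → (1.89022, -0.0388, 0.677075)–(1.18303, -0.0388, 1.6504)  len=1.2031
  (v33,v4,v5) [-++] → (1.18303, -0.0388, 1.6504)–(0.0388, -0.0388, 2.02217)  len=1.2031

Chained into 1 loop(s):
  loop 1: 20 segments, perimeter = 12.5339
Total perimeter = 12.534

loops=1 perimeter=12.534


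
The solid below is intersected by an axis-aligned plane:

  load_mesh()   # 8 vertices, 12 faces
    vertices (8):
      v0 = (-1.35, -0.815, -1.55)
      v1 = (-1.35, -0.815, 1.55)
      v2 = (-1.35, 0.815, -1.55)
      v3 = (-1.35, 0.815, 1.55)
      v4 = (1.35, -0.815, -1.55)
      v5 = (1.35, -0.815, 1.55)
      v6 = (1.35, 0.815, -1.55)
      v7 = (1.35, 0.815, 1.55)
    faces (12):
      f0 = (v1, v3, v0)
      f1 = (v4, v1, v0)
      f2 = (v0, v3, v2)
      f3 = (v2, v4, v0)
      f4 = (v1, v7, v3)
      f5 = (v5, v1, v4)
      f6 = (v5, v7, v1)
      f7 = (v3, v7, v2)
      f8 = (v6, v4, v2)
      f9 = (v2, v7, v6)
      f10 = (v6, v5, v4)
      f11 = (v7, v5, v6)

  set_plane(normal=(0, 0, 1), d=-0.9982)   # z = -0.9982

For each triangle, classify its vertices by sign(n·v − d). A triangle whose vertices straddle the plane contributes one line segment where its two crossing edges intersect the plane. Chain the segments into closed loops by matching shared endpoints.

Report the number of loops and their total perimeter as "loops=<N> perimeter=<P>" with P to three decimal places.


loops=1 perimeter=8.660

Straddling triangles (8 of 12):
  (v1,v3,v0) [++-] → (-1.35, -0.52486, -0.9982)–(-1.35, -0.815, -0.9982)  len=0.2901
  (v4,v1,v0) [-+-] → (0.8694, -0.815, -0.9982)–(-1.35, -0.815, -0.9982)  len=2.2194
  (v0,v3,v2) [-+-] → (-1.35, -0.52486, -0.9982)–(-1.35, 0.815, -0.9982)  len=1.3399
  (v5,v1,v4) [++-] → (0.8694, -0.815, -0.9982)–(1.35, -0.815, -0.9982)  len=0.4806
  (v3,v7,v2) [++-] → (-0.8694, 0.815, -0.9982)–(-1.35, 0.815, -0.9982)  len=0.4806
  (v2,v7,v6) [-+-] → (-0.8694, 0.815, -0.9982)–(1.35, 0.815, -0.9982)  len=2.2194
  (v6,v5,v4) [-+-] → (1.35, 0.52486, -0.9982)–(1.35, -0.815, -0.9982)  len=1.3399
  (v7,v5,v6) [++-] → (1.35, 0.52486, -0.9982)–(1.35, 0.815, -0.9982)  len=0.2901

Chained into 1 loop(s):
  loop 1: 8 segments, perimeter = 8.6600
Total perimeter = 8.660


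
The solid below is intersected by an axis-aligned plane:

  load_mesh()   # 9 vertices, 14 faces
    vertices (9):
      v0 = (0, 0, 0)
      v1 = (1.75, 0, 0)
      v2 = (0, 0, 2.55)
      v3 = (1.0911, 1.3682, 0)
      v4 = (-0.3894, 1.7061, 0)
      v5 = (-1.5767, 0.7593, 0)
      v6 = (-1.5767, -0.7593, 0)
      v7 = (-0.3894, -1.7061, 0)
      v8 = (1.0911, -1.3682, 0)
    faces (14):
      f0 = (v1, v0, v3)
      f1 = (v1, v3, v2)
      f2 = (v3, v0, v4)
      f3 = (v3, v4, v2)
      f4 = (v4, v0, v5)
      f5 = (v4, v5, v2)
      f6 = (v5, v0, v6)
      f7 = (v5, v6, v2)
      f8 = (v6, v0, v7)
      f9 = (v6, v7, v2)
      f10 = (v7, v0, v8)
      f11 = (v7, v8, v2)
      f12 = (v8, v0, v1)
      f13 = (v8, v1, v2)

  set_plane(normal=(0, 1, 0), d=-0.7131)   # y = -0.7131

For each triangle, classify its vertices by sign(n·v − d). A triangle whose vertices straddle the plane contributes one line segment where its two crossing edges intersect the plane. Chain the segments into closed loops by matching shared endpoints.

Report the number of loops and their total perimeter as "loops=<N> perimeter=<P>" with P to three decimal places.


loops=1 perimeter=7.296

Straddling triangles (8 of 14):
  (v5,v0,v6) [++-] → (-1.48076, -0.7131, 0)–(-1.5767, -0.7131, 0)  len=0.0959
  (v5,v6,v2) [+-+] → (-1.5767, -0.7131, 0)–(-1.48076, -0.7131, 0.155156)  len=0.1824
  (v6,v0,v7) [-+-] → (-1.48076, -0.7131, 0)–(-0.162758, -0.7131, 0)  len=1.3180
  (v6,v7,v2) [--+] → (-0.162758, -0.7131, 1.48417)–(-1.48076, -0.7131, 0.155156)  len=1.8717
  (v7,v0,v8) [-+-] → (-0.162758, -0.7131, 0)–(0.568677, -0.7131, 0)  len=0.7314
  (v7,v8,v2) [--+] → (0.568677, -0.7131, 1.22095)–(-0.162758, -0.7131, 1.48417)  len=0.7774
  (v8,v0,v1) [-++] → (0.568677, -0.7131, 0)–(1.40658, -0.7131, 0)  len=0.8379
  (v8,v1,v2) [-++] → (1.40658, -0.7131, 0)–(0.568677, -0.7131, 1.22095)  len=1.4808

Chained into 1 loop(s):
  loop 1: 8 segments, perimeter = 7.2956
Total perimeter = 7.296


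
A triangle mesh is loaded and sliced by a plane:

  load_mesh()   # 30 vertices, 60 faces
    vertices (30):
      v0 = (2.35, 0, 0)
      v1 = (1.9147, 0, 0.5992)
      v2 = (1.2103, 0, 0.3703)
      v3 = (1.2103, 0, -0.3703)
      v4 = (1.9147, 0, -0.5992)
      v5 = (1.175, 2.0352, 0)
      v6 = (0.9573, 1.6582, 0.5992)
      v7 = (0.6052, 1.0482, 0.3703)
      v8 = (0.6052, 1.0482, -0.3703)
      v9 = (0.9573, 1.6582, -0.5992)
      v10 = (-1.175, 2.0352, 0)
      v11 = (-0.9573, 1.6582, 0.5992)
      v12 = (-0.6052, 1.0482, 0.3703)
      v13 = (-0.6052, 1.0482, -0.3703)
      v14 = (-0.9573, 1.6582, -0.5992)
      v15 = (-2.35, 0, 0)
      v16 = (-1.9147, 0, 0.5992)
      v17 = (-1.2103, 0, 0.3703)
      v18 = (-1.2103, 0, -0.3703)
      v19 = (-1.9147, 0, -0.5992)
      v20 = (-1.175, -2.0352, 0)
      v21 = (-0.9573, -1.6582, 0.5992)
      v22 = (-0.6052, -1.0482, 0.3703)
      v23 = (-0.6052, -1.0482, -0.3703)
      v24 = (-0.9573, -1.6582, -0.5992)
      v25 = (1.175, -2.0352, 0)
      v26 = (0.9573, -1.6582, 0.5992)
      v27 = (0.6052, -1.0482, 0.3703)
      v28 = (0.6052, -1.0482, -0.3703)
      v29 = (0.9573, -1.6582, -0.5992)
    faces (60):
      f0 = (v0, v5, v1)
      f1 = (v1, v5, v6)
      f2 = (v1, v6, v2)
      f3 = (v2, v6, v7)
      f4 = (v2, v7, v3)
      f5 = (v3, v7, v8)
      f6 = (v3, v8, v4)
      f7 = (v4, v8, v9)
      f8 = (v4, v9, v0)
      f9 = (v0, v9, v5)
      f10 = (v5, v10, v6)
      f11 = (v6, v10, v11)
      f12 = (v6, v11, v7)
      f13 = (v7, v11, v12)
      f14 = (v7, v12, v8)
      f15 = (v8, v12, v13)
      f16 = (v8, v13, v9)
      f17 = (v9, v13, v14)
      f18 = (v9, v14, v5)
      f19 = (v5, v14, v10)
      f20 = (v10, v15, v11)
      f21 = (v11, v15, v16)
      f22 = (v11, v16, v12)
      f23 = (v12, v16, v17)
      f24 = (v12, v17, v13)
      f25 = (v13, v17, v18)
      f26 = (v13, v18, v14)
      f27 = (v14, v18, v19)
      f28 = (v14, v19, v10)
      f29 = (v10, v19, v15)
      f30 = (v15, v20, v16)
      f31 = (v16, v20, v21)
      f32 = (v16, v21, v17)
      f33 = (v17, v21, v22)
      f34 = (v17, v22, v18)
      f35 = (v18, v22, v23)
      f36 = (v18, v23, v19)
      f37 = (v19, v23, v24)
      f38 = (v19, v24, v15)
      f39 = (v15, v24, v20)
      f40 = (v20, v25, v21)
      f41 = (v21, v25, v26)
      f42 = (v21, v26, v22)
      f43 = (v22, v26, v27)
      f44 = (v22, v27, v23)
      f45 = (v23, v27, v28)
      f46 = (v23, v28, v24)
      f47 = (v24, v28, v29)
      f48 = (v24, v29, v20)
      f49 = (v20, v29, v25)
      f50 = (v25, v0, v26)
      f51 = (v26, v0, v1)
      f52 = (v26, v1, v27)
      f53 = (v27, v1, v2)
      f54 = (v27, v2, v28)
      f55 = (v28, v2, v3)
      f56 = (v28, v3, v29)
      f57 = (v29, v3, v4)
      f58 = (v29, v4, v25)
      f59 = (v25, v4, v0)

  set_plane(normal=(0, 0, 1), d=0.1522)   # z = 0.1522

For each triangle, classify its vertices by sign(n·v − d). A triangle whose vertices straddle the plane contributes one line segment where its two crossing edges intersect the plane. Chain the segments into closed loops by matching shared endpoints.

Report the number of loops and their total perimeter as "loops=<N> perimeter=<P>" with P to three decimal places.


Straddling triangles (24 of 60):
  (v0,v5,v1) [--+] → (1.36289, 1.51825, 0.1522)–(2.23943, 0, 0.1522)  len=1.7531
  (v1,v5,v6) [+-+] → (1.36289, 1.51825, 0.1522)–(1.1197, 1.93944, 0.1522)  len=0.4864
  (v2,v7,v3) [++-] → (0.783396, 0.739515, 0.1522)–(1.2103, 0, 0.1522)  len=0.8539
  (v3,v7,v8) [-+-] → (0.783396, 0.739515, 0.1522)–(0.6052, 1.0482, 0.1522)  len=0.3564
  (v5,v10,v6) [--+] → (-0.633384, 1.93944, 0.1522)–(1.1197, 1.93944, 0.1522)  len=1.7531
  (v6,v10,v11) [+-+] → (-0.633384, 1.93944, 0.1522)–(-1.1197, 1.93944, 0.1522)  len=0.4863
  (v7,v12,v8) [++-] → (-0.248748, 1.0482, 0.1522)–(0.6052, 1.0482, 0.1522)  len=0.8539
  (v8,v12,v13) [-+-] → (-0.248748, 1.0482, 0.1522)–(-0.6052, 1.0482, 0.1522)  len=0.3565
  (v10,v15,v11) [--+] → (-1.99625, 0.421192, 0.1522)–(-1.1197, 1.93944, 0.1522)  len=1.7531
  (v11,v15,v16) [+-+] → (-1.99625, 0.421192, 0.1522)–(-2.23943, 0, 0.1522)  len=0.4864
  (v12,v17,v13) [++-] → (-1.0321, 0.308685, 0.1522)–(-0.6052, 1.0482, 0.1522)  len=0.8539
  (v13,v17,v18) [-+-] → (-1.0321, 0.308685, 0.1522)–(-1.2103, 0, 0.1522)  len=0.3564
  (v15,v20,v16) [--+] → (-1.36289, -1.51825, 0.1522)–(-2.23943, 0, 0.1522)  len=1.7531
  (v16,v20,v21) [+-+] → (-1.36289, -1.51825, 0.1522)–(-1.1197, -1.93944, 0.1522)  len=0.4864
  (v17,v22,v18) [++-] → (-0.783396, -0.739515, 0.1522)–(-1.2103, 0, 0.1522)  len=0.8539
  (v18,v22,v23) [-+-] → (-0.783396, -0.739515, 0.1522)–(-0.6052, -1.0482, 0.1522)  len=0.3564
  (v20,v25,v21) [--+] → (0.633384, -1.93944, 0.1522)–(-1.1197, -1.93944, 0.1522)  len=1.7531
  (v21,v25,v26) [+-+] → (0.633384, -1.93944, 0.1522)–(1.1197, -1.93944, 0.1522)  len=0.4863
  (v22,v27,v23) [++-] → (0.248748, -1.0482, 0.1522)–(-0.6052, -1.0482, 0.1522)  len=0.8539
  (v23,v27,v28) [-+-] → (0.248748, -1.0482, 0.1522)–(0.6052, -1.0482, 0.1522)  len=0.3565
  (v25,v0,v26) [--+] → (1.99625, -0.421192, 0.1522)–(1.1197, -1.93944, 0.1522)  len=1.7531
  (v26,v0,v1) [+-+] → (1.99625, -0.421192, 0.1522)–(2.23943, 0, 0.1522)  len=0.4864
  (v27,v2,v28) [++-] → (1.0321, -0.308685, 0.1522)–(0.6052, -1.0482, 0.1522)  len=0.8539
  (v28,v2,v3) [-+-] → (1.0321, -0.308685, 0.1522)–(1.2103, 0, 0.1522)  len=0.3564

Chained into 2 loop(s):
  loop 1: 12 segments, perimeter = 13.4367
  loop 2: 12 segments, perimeter = 7.2621
Total perimeter = 20.699

loops=2 perimeter=20.699


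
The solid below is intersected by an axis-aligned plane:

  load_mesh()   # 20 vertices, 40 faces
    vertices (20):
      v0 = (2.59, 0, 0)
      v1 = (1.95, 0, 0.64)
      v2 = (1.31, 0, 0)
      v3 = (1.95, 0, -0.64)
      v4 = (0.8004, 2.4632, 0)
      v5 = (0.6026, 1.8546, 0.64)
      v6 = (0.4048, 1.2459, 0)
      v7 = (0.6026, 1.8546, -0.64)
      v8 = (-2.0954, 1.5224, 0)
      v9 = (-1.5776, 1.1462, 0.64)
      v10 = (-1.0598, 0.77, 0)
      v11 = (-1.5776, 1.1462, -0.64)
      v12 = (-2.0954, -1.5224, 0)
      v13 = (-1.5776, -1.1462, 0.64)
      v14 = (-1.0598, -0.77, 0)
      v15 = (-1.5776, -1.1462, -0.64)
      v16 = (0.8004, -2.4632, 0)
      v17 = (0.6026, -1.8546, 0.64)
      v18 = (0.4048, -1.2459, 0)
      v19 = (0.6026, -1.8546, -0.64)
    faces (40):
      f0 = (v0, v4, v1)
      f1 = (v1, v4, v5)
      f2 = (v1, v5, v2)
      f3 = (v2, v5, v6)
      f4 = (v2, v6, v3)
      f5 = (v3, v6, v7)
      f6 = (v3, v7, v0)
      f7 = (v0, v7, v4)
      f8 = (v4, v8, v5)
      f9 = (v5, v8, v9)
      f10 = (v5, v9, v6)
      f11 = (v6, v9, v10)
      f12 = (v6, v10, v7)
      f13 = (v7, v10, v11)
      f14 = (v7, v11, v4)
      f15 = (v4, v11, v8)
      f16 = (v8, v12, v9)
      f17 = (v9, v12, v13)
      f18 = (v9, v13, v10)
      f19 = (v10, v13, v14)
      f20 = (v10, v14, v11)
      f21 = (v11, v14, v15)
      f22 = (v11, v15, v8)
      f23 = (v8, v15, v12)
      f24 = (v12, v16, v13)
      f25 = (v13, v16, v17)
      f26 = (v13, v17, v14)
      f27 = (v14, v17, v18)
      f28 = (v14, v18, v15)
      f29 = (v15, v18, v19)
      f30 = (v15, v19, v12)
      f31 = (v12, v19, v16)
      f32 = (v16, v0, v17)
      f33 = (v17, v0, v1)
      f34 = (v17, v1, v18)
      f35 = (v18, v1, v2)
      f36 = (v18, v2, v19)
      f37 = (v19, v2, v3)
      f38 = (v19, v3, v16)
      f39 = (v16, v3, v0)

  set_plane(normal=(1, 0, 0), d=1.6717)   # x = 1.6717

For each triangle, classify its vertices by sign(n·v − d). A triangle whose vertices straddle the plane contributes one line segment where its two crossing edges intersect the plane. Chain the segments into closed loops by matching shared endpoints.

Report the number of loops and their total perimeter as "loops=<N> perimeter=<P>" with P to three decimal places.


loops=1 perimeter=6.249

Straddling triangles (14 of 40):
  (v0,v4,v1) [+-+] → (1.6717, 1.26395, 0)–(1.6717, 0.596302, 0.485066)  len=0.8252
  (v1,v4,v5) [+--] → (1.6717, 0.596302, 0.485066)–(1.6717, 0.38306, 0.64)  len=0.2636
  (v1,v5,v2) [+--] → (1.6717, 0.38306, 0.64)–(1.6717, 0, 0.3617)  len=0.4735
  (v2,v6,v3) [--+] → (1.6717, 0.224394, -0.524732)–(1.6717, 0, -0.3617)  len=0.2774
  (v3,v6,v7) [+--] → (1.6717, 0.224394, -0.524732)–(1.6717, 0.38306, -0.64)  len=0.1961
  (v3,v7,v0) [+-+] → (1.6717, 0.38306, -0.64)–(1.6717, 0.856938, -0.295719)  len=0.5857
  (v0,v7,v4) [+--] → (1.6717, 0.856938, -0.295719)–(1.6717, 1.26395, 0)  len=0.5031
  (v16,v0,v17) [-+-] → (1.6717, -1.26395, 0)–(1.6717, -0.856938, 0.295719)  len=0.5031
  (v17,v0,v1) [-++] → (1.6717, -0.856938, 0.295719)–(1.6717, -0.38306, 0.64)  len=0.5857
  (v17,v1,v18) [-+-] → (1.6717, -0.38306, 0.64)–(1.6717, -0.224394, 0.524732)  len=0.1961
  (v18,v1,v2) [-+-] → (1.6717, -0.224394, 0.524732)–(1.6717, 0, 0.3617)  len=0.2774
  (v19,v2,v3) [--+] → (1.6717, 0, -0.3617)–(1.6717, -0.38306, -0.64)  len=0.4735
  (v19,v3,v16) [-+-] → (1.6717, -0.38306, -0.64)–(1.6717, -0.596302, -0.485066)  len=0.2636
  (v16,v3,v0) [-++] → (1.6717, -0.596302, -0.485066)–(1.6717, -1.26395, 0)  len=0.8252

Chained into 1 loop(s):
  loop 1: 14 segments, perimeter = 6.2493
Total perimeter = 6.249
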